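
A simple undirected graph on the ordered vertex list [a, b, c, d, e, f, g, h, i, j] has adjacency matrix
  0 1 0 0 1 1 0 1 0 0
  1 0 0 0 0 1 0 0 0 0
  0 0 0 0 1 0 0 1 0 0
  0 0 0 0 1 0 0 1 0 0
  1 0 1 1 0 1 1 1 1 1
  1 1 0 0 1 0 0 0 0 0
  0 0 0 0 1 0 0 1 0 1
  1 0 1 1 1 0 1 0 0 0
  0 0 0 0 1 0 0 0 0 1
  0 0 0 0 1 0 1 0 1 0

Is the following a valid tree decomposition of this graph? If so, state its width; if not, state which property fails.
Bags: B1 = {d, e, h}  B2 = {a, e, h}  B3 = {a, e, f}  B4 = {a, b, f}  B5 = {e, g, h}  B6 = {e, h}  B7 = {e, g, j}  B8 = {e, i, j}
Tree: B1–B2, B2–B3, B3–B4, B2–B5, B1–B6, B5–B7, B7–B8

No — vertex c appears in no bag.

A tree decomposition must satisfy three properties: every vertex lies in some bag; for every edge, both endpoints lie together in some bag; and for every vertex, the bags containing it form a connected subtree. Here vertex c appears in no bag, so the decomposition is invalid.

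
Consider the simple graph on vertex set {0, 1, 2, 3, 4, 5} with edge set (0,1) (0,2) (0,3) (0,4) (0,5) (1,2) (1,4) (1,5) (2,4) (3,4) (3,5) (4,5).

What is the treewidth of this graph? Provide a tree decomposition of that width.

Treewidth 3.
One such decomposition:
Bags: B1 = {0, 1, 4, 5}  B2 = {0, 3, 4, 5}  B3 = {0, 1, 2, 4}
Tree: B1–B2, B1–B3

Every bag has size at most 4, so the width is 4 − 1 = 3 and tw(G) ≤ 3. Conversely, {0, 1, 2, 4} is a clique of size 4, and the vertices of any clique must share a bag in every tree decomposition; so some bag has ≥ 4 vertices and tw(G) ≥ 3. Combining the bounds, tw(G) = 3.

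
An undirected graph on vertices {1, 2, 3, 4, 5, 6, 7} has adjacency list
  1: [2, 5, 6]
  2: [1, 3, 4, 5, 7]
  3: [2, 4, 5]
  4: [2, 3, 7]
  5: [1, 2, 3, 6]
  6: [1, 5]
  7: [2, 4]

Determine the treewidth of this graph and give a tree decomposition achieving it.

Treewidth 2.
One such decomposition:
Bags: B1 = {2, 3, 5}  B2 = {1, 2, 5}  B3 = {2, 3, 4}  B4 = {2, 4, 7}  B5 = {1, 5, 6}
Tree: B1–B2, B1–B3, B3–B4, B2–B5

Every bag has size at most 3, so the width is 3 − 1 = 2 and tw(G) ≤ 2. For the lower bound, the 3 vertices {1, 2, 5} are pairwise adjacent, and any tree decomposition puts a clique entirely inside one bag — forcing width ≥ 2. Therefore the treewidth is 2.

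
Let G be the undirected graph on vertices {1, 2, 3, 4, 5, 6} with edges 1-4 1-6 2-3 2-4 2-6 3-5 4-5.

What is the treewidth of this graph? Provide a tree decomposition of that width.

Every bag has size at most 3, so the width is 3 − 1 = 2 and tw(G) ≤ 2. For the lower bound, G contains the cycle 6–1–4–2–6, so G is not a forest; only forests have treewidth ≤ 1, hence tw(G) ≥ 2. Hence tw(G) = 2 exactly.

Treewidth 2.
One such decomposition:
Bags: B1 = {1, 2, 6}  B2 = {1, 2, 4}  B3 = {2, 3, 4}  B4 = {3, 4, 5}
Tree: B1–B2, B2–B3, B3–B4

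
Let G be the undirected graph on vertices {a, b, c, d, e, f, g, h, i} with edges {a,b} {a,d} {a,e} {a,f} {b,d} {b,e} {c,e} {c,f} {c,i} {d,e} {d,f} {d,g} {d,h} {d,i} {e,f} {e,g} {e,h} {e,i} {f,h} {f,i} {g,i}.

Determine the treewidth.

A width-3 tree decomposition is:
Bags: B1 = {a, b, d, e}  B2 = {a, d, e, f}  B3 = {d, e, f, i}  B4 = {d, e, g, i}  B5 = {c, e, f, i}  B6 = {d, e, f, h}
Tree: B1–B2, B2–B3, B3–B4, B3–B5, B3–B6
Each bag holds 4 vertices, so the decomposition has width 3, which upper-bounds the treewidth. For the lower bound, the 4 vertices {d, e, g, i} are pairwise adjacent, and any tree decomposition puts a clique entirely inside one bag — forcing width ≥ 3. Combining the bounds, tw(G) = 3.

3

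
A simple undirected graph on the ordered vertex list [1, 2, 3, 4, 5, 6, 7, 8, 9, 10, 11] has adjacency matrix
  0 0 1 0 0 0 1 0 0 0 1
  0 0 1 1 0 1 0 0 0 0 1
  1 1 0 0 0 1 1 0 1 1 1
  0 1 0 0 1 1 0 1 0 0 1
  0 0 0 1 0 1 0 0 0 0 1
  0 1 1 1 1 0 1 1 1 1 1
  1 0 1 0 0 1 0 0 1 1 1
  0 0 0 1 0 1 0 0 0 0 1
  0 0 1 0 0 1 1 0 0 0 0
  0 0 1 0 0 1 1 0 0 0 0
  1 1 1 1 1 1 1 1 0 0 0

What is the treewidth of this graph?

3

A width-3 tree decomposition is:
Bags: B1 = {2, 4, 6, 11}  B2 = {2, 3, 6, 11}  B3 = {3, 6, 7, 11}  B4 = {4, 6, 8, 11}  B5 = {3, 6, 7, 9}  B6 = {3, 6, 7, 10}  B7 = {1, 3, 7, 11}  B8 = {4, 5, 6, 11}
Tree: B1–B2, B2–B3, B1–B4, B3–B5, B3–B6, B3–B7, B1–B8
The largest bag has 4 vertices, giving width 3; this decomposition certifies tw(G) ≤ 3. On the other hand G contains the 4-clique {1, 3, 7, 11}. A clique must lie in a single bag of any decomposition, so no decomposition can have width below 3. The upper and lower bounds meet at 3, so that is the treewidth.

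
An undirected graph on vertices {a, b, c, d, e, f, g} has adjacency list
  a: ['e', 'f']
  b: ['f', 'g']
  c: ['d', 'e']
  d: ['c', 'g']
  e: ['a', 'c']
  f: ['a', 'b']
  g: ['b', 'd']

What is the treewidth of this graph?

A width-2 tree decomposition is:
Bags: B1 = {a, c, e}  B2 = {a, c, d}  B3 = {a, d, g}  B4 = {a, b, g}  B5 = {a, b, f}
Tree: B1–B2, B2–B3, B3–B4, B4–B5
The largest bag has 3 vertices, giving width 2; this decomposition certifies tw(G) ≤ 2. The edges a–e–c–d–g–b–f–a form a cycle, so G is not a tree and its treewidth is at least 2. The upper and lower bounds meet at 2, so that is the treewidth.

2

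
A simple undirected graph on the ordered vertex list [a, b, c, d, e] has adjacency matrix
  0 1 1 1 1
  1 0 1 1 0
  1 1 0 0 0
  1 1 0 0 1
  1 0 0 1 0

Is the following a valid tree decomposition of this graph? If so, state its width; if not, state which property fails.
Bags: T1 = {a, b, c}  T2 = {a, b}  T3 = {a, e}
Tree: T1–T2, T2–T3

No — vertex d appears in no bag.

A tree decomposition must satisfy three properties: every vertex lies in some bag; for every edge, both endpoints lie together in some bag; and for every vertex, the bags containing it form a connected subtree. Here vertex d appears in no bag, so the decomposition is invalid.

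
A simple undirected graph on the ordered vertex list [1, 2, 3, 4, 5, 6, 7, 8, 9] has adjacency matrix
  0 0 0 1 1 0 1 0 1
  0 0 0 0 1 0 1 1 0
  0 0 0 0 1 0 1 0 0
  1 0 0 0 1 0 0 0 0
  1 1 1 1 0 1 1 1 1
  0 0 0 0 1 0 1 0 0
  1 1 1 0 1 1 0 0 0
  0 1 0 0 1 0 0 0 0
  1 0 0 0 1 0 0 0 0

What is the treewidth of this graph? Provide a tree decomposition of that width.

Treewidth 2.
One optimal decomposition is:
Bags: B1 = {3, 5, 7}  B2 = {2, 5, 7}  B3 = {1, 5, 7}  B4 = {5, 6, 7}  B5 = {1, 4, 5}  B6 = {1, 5, 9}  B7 = {2, 5, 8}
Tree: B1–B2, B2–B3, B3–B4, B3–B5, B3–B6, B2–B7

Each bag holds 3 vertices, so the decomposition has width 2, which upper-bounds the treewidth. For the lower bound, the 3 vertices {2, 5, 8} are pairwise adjacent, and any tree decomposition puts a clique entirely inside one bag — forcing width ≥ 2. Hence tw(G) = 2 exactly.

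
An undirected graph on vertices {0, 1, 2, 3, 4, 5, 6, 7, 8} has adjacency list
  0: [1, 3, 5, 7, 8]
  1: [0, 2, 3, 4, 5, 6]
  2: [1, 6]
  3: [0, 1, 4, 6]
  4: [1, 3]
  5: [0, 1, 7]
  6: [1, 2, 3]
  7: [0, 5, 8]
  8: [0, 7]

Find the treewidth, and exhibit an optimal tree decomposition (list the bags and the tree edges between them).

Treewidth 2.
One such decomposition:
Bags: B1 = {1, 3, 4}  B2 = {0, 1, 3}  B3 = {0, 1, 5}  B4 = {1, 3, 6}  B5 = {0, 5, 7}  B6 = {0, 7, 8}  B7 = {1, 2, 6}
Tree: B1–B2, B2–B3, B1–B4, B3–B5, B5–B6, B4–B7

Each bag holds 3 vertices, so the decomposition has width 2, which upper-bounds the treewidth. Conversely, {0, 7, 8} is a clique of size 3, and the vertices of any clique must share a bag in every tree decomposition; so some bag has ≥ 3 vertices and tw(G) ≥ 2. Therefore the treewidth is 2.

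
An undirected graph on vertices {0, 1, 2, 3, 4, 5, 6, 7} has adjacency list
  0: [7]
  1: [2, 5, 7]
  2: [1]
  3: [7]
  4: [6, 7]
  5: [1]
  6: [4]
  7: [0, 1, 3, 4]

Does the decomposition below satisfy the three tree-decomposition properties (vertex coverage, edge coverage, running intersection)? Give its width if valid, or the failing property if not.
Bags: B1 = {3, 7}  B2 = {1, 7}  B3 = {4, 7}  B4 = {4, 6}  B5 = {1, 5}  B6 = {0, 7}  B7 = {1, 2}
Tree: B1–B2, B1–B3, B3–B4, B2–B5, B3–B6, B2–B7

Yes; width 1.

Checking the three conditions: (i) the bags cover all of {0, 1, 2, 3, 4, 5, 6, 7}; (ii) for each edge, some bag contains both endpoints; (iii) the bags containing any fixed vertex form a subtree. All hold, so the decomposition is valid with width 2 − 1 = 1.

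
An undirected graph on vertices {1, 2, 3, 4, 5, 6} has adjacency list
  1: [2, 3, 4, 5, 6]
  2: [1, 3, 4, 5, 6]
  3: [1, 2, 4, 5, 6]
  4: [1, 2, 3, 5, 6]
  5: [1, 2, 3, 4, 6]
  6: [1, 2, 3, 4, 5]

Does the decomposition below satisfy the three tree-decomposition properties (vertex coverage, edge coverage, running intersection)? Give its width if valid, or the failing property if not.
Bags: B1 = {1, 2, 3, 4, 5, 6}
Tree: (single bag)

Checking the three conditions: (i) the bags cover all of {1, 2, 3, 4, 5, 6}; (ii) for each edge, some bag contains both endpoints; (iii) the bags containing any fixed vertex form a subtree. All hold, so the decomposition is valid with width 6 − 1 = 5.

Yes; width 5.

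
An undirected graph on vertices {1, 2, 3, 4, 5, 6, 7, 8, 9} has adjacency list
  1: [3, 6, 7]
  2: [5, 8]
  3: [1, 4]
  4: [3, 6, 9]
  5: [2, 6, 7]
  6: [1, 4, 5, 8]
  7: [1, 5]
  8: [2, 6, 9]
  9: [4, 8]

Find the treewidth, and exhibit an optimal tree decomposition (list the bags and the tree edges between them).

Every bag has size at most 4, so the width is 4 − 1 = 3 and tw(G) ≤ 3. For the lower bound: the 4 vertex sets {1,3,7}, {5}, {6}, {2,4,8,9} are disjoint, each induces a connected subgraph, and every pair is joined by at least one edge of G. Contracting each set to a single vertex therefore yields K_{4} as a minor, and since treewidth is minor-monotone, tw(G) ≥ tw(K_{4}) = 3. The upper and lower bounds meet at 3, so that is the treewidth.

Treewidth 3.
One such decomposition:
Bags: B1 = {1, 3, 5, 7}  B2 = {1, 3, 5, 6}  B3 = {3, 4, 5, 6}  B4 = {2, 4, 5, 6}  B5 = {2, 4, 6, 8}  B6 = {2, 4, 8, 9}
Tree: B1–B2, B2–B3, B3–B4, B4–B5, B5–B6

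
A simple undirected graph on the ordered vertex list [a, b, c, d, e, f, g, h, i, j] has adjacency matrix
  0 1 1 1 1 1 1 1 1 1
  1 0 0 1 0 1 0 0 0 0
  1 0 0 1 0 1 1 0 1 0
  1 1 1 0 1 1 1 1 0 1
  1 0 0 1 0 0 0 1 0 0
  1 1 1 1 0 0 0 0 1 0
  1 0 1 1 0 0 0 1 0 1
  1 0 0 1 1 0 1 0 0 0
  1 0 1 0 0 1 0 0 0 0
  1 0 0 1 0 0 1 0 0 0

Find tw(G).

A width-3 tree decomposition is:
Bags: B1 = {a, c, d, g}  B2 = {a, c, d, f}  B3 = {a, b, d, f}  B4 = {a, d, g, j}  B5 = {a, d, g, h}  B6 = {a, d, e, h}  B7 = {a, c, f, i}
Tree: B1–B2, B2–B3, B1–B4, B4–B5, B5–B6, B2–B7
Every bag has size at most 4, so the width is 4 − 1 = 3 and tw(G) ≤ 3. On the other hand G contains the 4-clique {a, d, g, j}. A clique must lie in a single bag of any decomposition, so no decomposition can have width below 3. Combining the bounds, tw(G) = 3.

3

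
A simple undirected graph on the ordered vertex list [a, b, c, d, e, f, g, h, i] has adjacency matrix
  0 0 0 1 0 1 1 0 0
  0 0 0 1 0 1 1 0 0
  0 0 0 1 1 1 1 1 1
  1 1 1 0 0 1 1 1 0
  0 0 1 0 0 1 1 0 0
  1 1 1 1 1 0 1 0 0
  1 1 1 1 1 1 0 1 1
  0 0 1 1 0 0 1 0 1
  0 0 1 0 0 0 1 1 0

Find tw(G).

A width-3 tree decomposition is:
Bags: B1 = {c, d, g, h}  B2 = {c, d, f, g}  B3 = {c, e, f, g}  B4 = {c, g, h, i}  B5 = {b, d, f, g}  B6 = {a, d, f, g}
Tree: B1–B2, B2–B3, B1–B4, B2–B5, B5–B6
Every bag has size at most 4, so the width is 4 − 1 = 3 and tw(G) ≤ 3. On the other hand G contains the 4-clique {c, d, g, h}. A clique must lie in a single bag of any decomposition, so no decomposition can have width below 3. Combining the bounds, tw(G) = 3.

3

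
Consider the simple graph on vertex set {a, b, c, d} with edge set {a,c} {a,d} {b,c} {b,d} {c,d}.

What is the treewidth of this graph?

2

A width-2 tree decomposition is:
Bags: B1 = {b, c, d}  B2 = {a, c, d}
Tree: B1–B2
Each bag holds 3 vertices, so the decomposition has width 2, which upper-bounds the treewidth. Conversely, {a, c, d} is a clique of size 3, and the vertices of any clique must share a bag in every tree decomposition; so some bag has ≥ 3 vertices and tw(G) ≥ 2. Combining the bounds, tw(G) = 2.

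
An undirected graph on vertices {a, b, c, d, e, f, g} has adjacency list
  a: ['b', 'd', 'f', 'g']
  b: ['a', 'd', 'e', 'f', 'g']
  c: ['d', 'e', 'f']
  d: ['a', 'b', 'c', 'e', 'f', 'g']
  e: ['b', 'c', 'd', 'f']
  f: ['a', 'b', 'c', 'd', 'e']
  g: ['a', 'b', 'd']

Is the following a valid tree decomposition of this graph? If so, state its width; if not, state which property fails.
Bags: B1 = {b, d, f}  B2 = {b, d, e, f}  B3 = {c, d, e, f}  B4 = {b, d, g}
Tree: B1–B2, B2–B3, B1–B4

No — vertex a appears in no bag.

A tree decomposition must satisfy three properties: every vertex lies in some bag; for every edge, both endpoints lie together in some bag; and for every vertex, the bags containing it form a connected subtree. Here vertex a appears in no bag, so the decomposition is invalid.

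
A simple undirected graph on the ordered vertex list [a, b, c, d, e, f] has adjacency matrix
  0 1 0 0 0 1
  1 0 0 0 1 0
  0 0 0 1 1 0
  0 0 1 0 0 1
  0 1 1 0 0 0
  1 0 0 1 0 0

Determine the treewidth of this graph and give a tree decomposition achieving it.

Treewidth 2.
Bags: B1 = {a, b, e}  B2 = {a, c, e}  B3 = {a, c, d}  B4 = {a, d, f}
Tree: B1–B2, B2–B3, B3–B4

The largest bag has 3 vertices, giving width 2; this decomposition certifies tw(G) ≤ 2. For the lower bound, G contains the cycle a–b–e–c–d–f–a, so G is not a forest; only forests have treewidth ≤ 1, hence tw(G) ≥ 2. The upper and lower bounds meet at 2, so that is the treewidth.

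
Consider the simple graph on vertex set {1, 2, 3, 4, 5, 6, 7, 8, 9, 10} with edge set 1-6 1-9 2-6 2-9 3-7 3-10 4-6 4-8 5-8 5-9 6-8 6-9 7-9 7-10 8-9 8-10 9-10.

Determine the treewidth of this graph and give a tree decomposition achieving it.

The largest bag has 3 vertices, giving width 2; this decomposition certifies tw(G) ≤ 2. On the other hand G contains the 3-clique {8, 9, 10}. A clique must lie in a single bag of any decomposition, so no decomposition can have width below 2. Hence tw(G) = 2 exactly.

Treewidth 2.
One optimal decomposition is:
Bags: B1 = {2, 6, 9}  B2 = {6, 8, 9}  B3 = {4, 6, 8}  B4 = {8, 9, 10}  B5 = {1, 6, 9}  B6 = {7, 9, 10}  B7 = {5, 8, 9}  B8 = {3, 7, 10}
Tree: B1–B2, B2–B3, B2–B4, B1–B5, B4–B6, B4–B7, B6–B8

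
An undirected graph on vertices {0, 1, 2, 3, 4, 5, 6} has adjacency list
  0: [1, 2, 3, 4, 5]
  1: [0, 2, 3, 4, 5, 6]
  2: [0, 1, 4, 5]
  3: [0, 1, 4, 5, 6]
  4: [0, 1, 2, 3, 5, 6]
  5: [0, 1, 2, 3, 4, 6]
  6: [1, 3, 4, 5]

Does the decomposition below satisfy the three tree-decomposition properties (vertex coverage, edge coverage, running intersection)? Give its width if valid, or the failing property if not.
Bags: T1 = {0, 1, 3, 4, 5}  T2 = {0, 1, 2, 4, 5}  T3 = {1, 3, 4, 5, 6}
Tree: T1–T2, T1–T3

Checking the three conditions: (i) the bags cover all of {0, 1, 2, 3, 4, 5, 6}; (ii) for each edge, some bag contains both endpoints; (iii) the bags containing any fixed vertex form a subtree. All hold, so the decomposition is valid with width 5 − 1 = 4.

Yes; width 4.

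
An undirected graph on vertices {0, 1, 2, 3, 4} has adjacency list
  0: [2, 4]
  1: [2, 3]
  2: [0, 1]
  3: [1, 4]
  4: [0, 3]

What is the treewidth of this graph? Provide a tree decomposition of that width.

Treewidth 2.
One optimal decomposition is:
Bags: B1 = {1, 2, 3}  B2 = {0, 2, 3}  B3 = {0, 3, 4}
Tree: B1–B2, B2–B3

Each bag holds 3 vertices, so the decomposition has width 2, which upper-bounds the treewidth. Since 3–1–2–0–4–3 is a cycle in G, G is not acyclic. Forests are exactly the graphs of treewidth ≤ 1, so tw(G) ≥ 2. Therefore the treewidth is 2.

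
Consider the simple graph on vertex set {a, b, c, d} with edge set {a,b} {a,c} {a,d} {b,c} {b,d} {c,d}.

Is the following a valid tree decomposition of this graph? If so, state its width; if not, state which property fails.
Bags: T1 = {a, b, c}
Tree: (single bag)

A tree decomposition must satisfy three properties: every vertex lies in some bag; for every edge, both endpoints lie together in some bag; and for every vertex, the bags containing it form a connected subtree. Here vertex d appears in no bag, so the decomposition is invalid.

No — vertex d appears in no bag.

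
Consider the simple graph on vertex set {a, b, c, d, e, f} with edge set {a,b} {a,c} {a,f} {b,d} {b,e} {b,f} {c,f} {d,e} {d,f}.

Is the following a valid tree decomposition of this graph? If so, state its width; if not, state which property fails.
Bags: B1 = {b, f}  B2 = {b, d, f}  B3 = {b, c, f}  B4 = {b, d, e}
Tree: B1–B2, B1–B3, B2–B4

A tree decomposition must satisfy three properties: every vertex lies in some bag; for every edge, both endpoints lie together in some bag; and for every vertex, the bags containing it form a connected subtree. Here vertex a appears in no bag, so the decomposition is invalid.

No — vertex a appears in no bag.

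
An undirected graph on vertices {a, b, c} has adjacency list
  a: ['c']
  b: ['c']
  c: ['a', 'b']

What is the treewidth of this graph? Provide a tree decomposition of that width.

The largest bag has 2 vertices, giving width 1; this decomposition certifies tw(G) ≤ 1. Since G has at least one edge (e.g. b–c), it is not an edgeless graph, so tw(G) ≥ 1. The upper and lower bounds meet at 1, so that is the treewidth.

Treewidth 1.
One such decomposition:
Bags: B1 = {b, c}  B2 = {a, c}
Tree: B1–B2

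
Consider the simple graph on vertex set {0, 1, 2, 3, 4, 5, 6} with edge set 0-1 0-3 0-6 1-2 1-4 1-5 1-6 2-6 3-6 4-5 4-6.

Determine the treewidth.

A width-2 tree decomposition is:
Bags: B1 = {1, 4, 6}  B2 = {0, 1, 6}  B3 = {1, 2, 6}  B4 = {1, 4, 5}  B5 = {0, 3, 6}
Tree: B1–B2, B2–B3, B1–B4, B2–B5
Every bag has size at most 3, so the width is 3 − 1 = 2 and tw(G) ≤ 2. On the other hand G contains the 3-clique {1, 4, 5}. A clique must lie in a single bag of any decomposition, so no decomposition can have width below 2. The upper and lower bounds meet at 2, so that is the treewidth.

2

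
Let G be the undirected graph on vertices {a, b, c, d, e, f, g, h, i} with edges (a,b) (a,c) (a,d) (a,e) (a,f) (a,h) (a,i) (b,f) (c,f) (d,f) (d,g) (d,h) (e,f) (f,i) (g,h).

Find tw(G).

A width-2 tree decomposition is:
Bags: B1 = {a, f, i}  B2 = {a, b, f}  B3 = {a, d, f}  B4 = {a, d, h}  B5 = {a, c, f}  B6 = {d, g, h}  B7 = {a, e, f}
Tree: B1–B2, B1–B3, B3–B4, B1–B5, B4–B6, B2–B7
Each bag holds 3 vertices, so the decomposition has width 2, which upper-bounds the treewidth. On the other hand G contains the 3-clique {d, g, h}. A clique must lie in a single bag of any decomposition, so no decomposition can have width below 2. Therefore the treewidth is 2.

2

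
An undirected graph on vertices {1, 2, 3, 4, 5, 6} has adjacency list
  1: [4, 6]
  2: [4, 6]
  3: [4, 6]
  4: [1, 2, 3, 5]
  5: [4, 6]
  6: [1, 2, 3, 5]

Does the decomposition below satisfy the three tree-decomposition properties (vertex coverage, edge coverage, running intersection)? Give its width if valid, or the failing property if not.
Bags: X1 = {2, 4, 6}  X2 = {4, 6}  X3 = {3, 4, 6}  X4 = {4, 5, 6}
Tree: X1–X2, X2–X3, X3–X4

A tree decomposition must satisfy three properties: every vertex lies in some bag; for every edge, both endpoints lie together in some bag; and for every vertex, the bags containing it form a connected subtree. Here vertex 1 appears in no bag, so the decomposition is invalid.

No — vertex 1 appears in no bag.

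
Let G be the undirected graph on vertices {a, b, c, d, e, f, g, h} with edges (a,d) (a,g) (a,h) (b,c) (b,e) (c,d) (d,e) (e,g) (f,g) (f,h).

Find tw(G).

2

A width-2 tree decomposition is:
Bags: B1 = {a, f, h}  B2 = {a, f, g}  B3 = {a, d, g}  B4 = {d, e, g}  B5 = {c, d, e}  B6 = {b, c, e}
Tree: B1–B2, B2–B3, B3–B4, B4–B5, B5–B6
Each bag holds 3 vertices, so the decomposition has width 2, which upper-bounds the treewidth. Since h–f–g–a–h is a cycle in G, G is not acyclic. Forests are exactly the graphs of treewidth ≤ 1, so tw(G) ≥ 2. Hence tw(G) = 2 exactly.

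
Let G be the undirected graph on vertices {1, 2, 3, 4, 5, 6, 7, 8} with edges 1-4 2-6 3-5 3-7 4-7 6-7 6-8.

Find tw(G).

1

A width-1 tree decomposition is:
Bags: B1 = {3, 7}  B2 = {4, 7}  B3 = {6, 7}  B4 = {3, 5}  B5 = {1, 4}  B6 = {6, 8}  B7 = {2, 6}
Tree: B1–B2, B1–B3, B1–B4, B2–B5, B3–B6, B6–B7
Each bag holds 2 vertices, so the decomposition has width 1, which upper-bounds the treewidth. Since G has at least one edge (e.g. 3–7), it is not an edgeless graph, so tw(G) ≥ 1. Hence tw(G) = 1 exactly.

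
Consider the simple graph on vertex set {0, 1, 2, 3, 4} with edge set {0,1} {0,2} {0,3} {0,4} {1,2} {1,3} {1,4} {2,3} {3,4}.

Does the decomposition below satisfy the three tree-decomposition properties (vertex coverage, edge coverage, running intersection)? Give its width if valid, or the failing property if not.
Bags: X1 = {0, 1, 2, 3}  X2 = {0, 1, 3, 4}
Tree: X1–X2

Checking the three conditions: (i) the bags cover all of {0, 1, 2, 3, 4}; (ii) for each edge, some bag contains both endpoints; (iii) the bags containing any fixed vertex form a subtree. All hold, so the decomposition is valid with width 4 − 1 = 3.

Yes; width 3.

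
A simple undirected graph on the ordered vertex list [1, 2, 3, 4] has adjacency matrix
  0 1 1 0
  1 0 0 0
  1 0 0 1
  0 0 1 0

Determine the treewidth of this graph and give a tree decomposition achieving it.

The largest bag has 2 vertices, giving width 1; this decomposition certifies tw(G) ≤ 1. Any graph with an edge has treewidth ≥ 1, and G has the edge 2–1. Combining the bounds, tw(G) = 1.

Treewidth 1.
One optimal decomposition is:
Bags: B1 = {1, 2}  B2 = {1, 3}  B3 = {3, 4}
Tree: B1–B2, B2–B3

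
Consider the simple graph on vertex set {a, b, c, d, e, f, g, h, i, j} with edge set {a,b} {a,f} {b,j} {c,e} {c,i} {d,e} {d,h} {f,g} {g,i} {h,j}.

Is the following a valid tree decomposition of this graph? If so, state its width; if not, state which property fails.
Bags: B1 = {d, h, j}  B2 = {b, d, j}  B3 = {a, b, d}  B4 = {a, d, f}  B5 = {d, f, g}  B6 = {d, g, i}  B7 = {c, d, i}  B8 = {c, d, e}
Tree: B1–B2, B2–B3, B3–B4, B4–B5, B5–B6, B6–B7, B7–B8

Vertex coverage: the bags together contain {a, b, c, d, e, f, g, h, i, j}, the full vertex set. Edge coverage: each edge of G has both endpoints in at least one bag. Running intersection: for every vertex, the bags containing it form a connected subtree. All three properties hold, so this is a valid tree decomposition of width max|bag| − 1 = 2, and hence tw(G) ≤ 2.

Yes; width 2.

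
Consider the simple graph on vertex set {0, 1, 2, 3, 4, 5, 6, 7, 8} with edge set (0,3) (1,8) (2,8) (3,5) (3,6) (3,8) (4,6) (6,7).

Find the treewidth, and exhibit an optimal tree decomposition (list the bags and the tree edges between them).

The largest bag has 2 vertices, giving width 1; this decomposition certifies tw(G) ≤ 1. Since G has at least one edge (e.g. 3–6), it is not an edgeless graph, so tw(G) ≥ 1. The upper and lower bounds meet at 1, so that is the treewidth.

Treewidth 1.
Bags: B1 = {3, 6}  B2 = {3, 5}  B3 = {4, 6}  B4 = {0, 3}  B5 = {3, 8}  B6 = {6, 7}  B7 = {2, 8}  B8 = {1, 8}
Tree: B1–B2, B1–B3, B2–B4, B1–B5, B1–B6, B5–B7, B7–B8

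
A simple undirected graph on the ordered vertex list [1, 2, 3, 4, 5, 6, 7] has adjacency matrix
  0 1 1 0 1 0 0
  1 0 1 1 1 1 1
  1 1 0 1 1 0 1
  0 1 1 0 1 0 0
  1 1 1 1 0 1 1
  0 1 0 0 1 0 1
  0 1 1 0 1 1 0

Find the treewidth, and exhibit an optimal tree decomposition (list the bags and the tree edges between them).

Every bag has size at most 4, so the width is 4 − 1 = 3 and tw(G) ≤ 3. Conversely, {1, 2, 3, 5} is a clique of size 4, and the vertices of any clique must share a bag in every tree decomposition; so some bag has ≥ 4 vertices and tw(G) ≥ 3. Hence tw(G) = 3 exactly.

Treewidth 3.
One optimal decomposition is:
Bags: B1 = {2, 3, 5, 7}  B2 = {2, 3, 4, 5}  B3 = {2, 5, 6, 7}  B4 = {1, 2, 3, 5}
Tree: B1–B2, B1–B3, B1–B4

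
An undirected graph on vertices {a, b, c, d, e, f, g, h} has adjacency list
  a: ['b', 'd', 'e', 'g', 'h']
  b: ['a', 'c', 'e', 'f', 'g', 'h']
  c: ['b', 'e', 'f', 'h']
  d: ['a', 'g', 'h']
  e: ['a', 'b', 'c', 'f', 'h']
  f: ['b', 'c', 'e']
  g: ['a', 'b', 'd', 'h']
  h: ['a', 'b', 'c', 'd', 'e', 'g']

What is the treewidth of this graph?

A width-3 tree decomposition is:
Bags: B1 = {b, c, e, h}  B2 = {a, b, e, h}  B3 = {a, b, g, h}  B4 = {b, c, e, f}  B5 = {a, d, g, h}
Tree: B1–B2, B2–B3, B1–B4, B3–B5
Every bag has size at most 4, so the width is 4 − 1 = 3 and tw(G) ≤ 3. On the other hand G contains the 4-clique {a, d, g, h}. A clique must lie in a single bag of any decomposition, so no decomposition can have width below 3. Hence tw(G) = 3 exactly.

3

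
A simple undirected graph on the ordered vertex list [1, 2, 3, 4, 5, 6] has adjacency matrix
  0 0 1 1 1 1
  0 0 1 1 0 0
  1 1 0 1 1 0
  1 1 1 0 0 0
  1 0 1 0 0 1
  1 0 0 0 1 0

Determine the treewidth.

2

A width-2 tree decomposition is:
Bags: B1 = {1, 5, 6}  B2 = {1, 3, 5}  B3 = {1, 3, 4}  B4 = {2, 3, 4}
Tree: B1–B2, B2–B3, B3–B4
The largest bag has 3 vertices, giving width 2; this decomposition certifies tw(G) ≤ 2. Conversely, {1, 3, 4} is a clique of size 3, and the vertices of any clique must share a bag in every tree decomposition; so some bag has ≥ 3 vertices and tw(G) ≥ 2. Therefore the treewidth is 2.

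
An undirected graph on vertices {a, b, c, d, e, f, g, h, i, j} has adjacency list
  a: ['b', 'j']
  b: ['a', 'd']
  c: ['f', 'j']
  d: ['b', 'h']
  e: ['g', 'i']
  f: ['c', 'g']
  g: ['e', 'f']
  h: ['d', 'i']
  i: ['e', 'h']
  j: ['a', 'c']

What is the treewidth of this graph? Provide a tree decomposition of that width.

Treewidth 2.
Bags: B1 = {e, g, i}  B2 = {f, g, i}  B3 = {c, f, i}  B4 = {c, i, j}  B5 = {a, i, j}  B6 = {a, b, i}  B7 = {b, d, i}  B8 = {d, h, i}
Tree: B1–B2, B2–B3, B3–B4, B4–B5, B5–B6, B6–B7, B7–B8

The largest bag has 3 vertices, giving width 2; this decomposition certifies tw(G) ≤ 2. Since i–e–g–f–c–j–a–b–d–h–i is a cycle in G, G is not acyclic. Forests are exactly the graphs of treewidth ≤ 1, so tw(G) ≥ 2. The upper and lower bounds meet at 2, so that is the treewidth.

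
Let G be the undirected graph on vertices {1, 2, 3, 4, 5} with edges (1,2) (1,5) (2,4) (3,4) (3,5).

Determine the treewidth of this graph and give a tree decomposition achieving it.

The largest bag has 3 vertices, giving width 2; this decomposition certifies tw(G) ≤ 2. Since 2–1–5–3–4–2 is a cycle in G, G is not acyclic. Forests are exactly the graphs of treewidth ≤ 1, so tw(G) ≥ 2. Therefore the treewidth is 2.

Treewidth 2.
One such decomposition:
Bags: B1 = {1, 2, 5}  B2 = {2, 3, 5}  B3 = {2, 3, 4}
Tree: B1–B2, B2–B3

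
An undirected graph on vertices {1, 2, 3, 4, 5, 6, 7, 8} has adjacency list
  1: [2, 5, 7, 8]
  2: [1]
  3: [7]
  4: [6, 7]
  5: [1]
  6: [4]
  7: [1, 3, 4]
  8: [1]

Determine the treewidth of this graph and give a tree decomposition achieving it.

Every bag has size at most 2, so the width is 2 − 1 = 1 and tw(G) ≤ 1. Any graph with an edge has treewidth ≥ 1, and G has the edge 2–1. Hence tw(G) = 1 exactly.

Treewidth 1.
One such decomposition:
Bags: B1 = {1, 2}  B2 = {1, 7}  B3 = {1, 8}  B4 = {1, 5}  B5 = {4, 7}  B6 = {3, 7}  B7 = {4, 6}
Tree: B1–B2, B1–B3, B1–B4, B2–B5, B2–B6, B5–B7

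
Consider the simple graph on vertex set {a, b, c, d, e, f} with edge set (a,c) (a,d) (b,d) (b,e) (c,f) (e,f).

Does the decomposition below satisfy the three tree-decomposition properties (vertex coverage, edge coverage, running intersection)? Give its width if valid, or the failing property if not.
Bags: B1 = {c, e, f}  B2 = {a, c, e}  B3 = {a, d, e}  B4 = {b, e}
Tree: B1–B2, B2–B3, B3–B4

No — edge (d,b) lies in no bag.

A tree decomposition must satisfy three properties: every vertex lies in some bag; for every edge, both endpoints lie together in some bag; and for every vertex, the bags containing it form a connected subtree. Here edge (d,b) lies in no bag, so the decomposition is invalid.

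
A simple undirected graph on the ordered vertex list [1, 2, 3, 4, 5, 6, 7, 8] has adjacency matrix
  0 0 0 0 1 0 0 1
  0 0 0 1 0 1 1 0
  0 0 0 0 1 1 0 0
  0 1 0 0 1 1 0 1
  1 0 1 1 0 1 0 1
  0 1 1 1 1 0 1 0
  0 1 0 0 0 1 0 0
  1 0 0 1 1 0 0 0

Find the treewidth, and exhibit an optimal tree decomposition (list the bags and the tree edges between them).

Every bag has size at most 3, so the width is 3 − 1 = 2 and tw(G) ≤ 2. On the other hand G contains the 3-clique {2, 4, 6}. A clique must lie in a single bag of any decomposition, so no decomposition can have width below 2. Combining the bounds, tw(G) = 2.

Treewidth 2.
One optimal decomposition is:
Bags: B1 = {4, 5, 8}  B2 = {4, 5, 6}  B3 = {1, 5, 8}  B4 = {2, 4, 6}  B5 = {3, 5, 6}  B6 = {2, 6, 7}
Tree: B1–B2, B1–B3, B2–B4, B2–B5, B4–B6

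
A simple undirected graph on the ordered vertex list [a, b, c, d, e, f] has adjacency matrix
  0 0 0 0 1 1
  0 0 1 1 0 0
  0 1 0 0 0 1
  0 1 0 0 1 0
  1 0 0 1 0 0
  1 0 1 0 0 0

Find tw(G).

2

A width-2 tree decomposition is:
Bags: B1 = {b, c, d}  B2 = {c, d, f}  B3 = {a, d, f}  B4 = {a, d, e}
Tree: B1–B2, B2–B3, B3–B4
Each bag holds 3 vertices, so the decomposition has width 2, which upper-bounds the treewidth. The edges d–b–c–f–a–e–d form a cycle, so G is not a tree and its treewidth is at least 2. Combining the bounds, tw(G) = 2.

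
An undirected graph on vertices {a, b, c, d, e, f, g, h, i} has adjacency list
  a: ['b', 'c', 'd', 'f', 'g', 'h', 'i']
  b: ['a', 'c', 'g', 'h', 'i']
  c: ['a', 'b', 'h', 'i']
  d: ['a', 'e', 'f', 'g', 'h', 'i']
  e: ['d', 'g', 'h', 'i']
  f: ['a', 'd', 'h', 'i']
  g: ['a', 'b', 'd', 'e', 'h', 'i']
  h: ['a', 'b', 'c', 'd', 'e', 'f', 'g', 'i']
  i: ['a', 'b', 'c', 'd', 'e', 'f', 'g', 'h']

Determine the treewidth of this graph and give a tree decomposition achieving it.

Treewidth 4.
Bags: B1 = {a, b, g, h, i}  B2 = {a, b, c, h, i}  B3 = {a, d, g, h, i}  B4 = {d, e, g, h, i}  B5 = {a, d, f, h, i}
Tree: B1–B2, B1–B3, B3–B4, B3–B5

Every bag has size at most 5, so the width is 5 − 1 = 4 and tw(G) ≤ 4. For the lower bound, the 5 vertices {d, e, g, h, i} are pairwise adjacent, and any tree decomposition puts a clique entirely inside one bag — forcing width ≥ 4. Hence tw(G) = 4 exactly.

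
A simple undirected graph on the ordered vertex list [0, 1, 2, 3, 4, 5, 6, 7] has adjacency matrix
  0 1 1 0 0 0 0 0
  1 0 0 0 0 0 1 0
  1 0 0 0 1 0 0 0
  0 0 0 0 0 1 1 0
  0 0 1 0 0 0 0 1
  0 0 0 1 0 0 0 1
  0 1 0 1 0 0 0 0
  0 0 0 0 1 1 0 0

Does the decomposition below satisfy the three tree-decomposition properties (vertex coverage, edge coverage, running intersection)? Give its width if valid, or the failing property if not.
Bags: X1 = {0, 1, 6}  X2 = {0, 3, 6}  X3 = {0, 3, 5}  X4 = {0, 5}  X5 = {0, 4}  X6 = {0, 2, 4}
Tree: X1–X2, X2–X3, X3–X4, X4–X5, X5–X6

No — vertex 7 appears in no bag.

A tree decomposition must satisfy three properties: every vertex lies in some bag; for every edge, both endpoints lie together in some bag; and for every vertex, the bags containing it form a connected subtree. Here vertex 7 appears in no bag, so the decomposition is invalid.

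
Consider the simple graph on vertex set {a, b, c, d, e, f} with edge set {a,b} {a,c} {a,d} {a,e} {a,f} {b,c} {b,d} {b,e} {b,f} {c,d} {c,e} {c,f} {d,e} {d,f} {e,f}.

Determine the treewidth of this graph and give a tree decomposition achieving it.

A single bag containing all 6 vertices is trivially a valid decomposition of width 5. Conversely, {a, b, c, d, e, f} is a clique of size 6, and the vertices of any clique must share a bag in every tree decomposition; so some bag has ≥ 6 vertices and tw(G) ≥ 5. Combining the bounds, tw(G) = 5.

Treewidth 5.
Bags: B1 = {a, b, c, d, e, f}
Tree: (single bag)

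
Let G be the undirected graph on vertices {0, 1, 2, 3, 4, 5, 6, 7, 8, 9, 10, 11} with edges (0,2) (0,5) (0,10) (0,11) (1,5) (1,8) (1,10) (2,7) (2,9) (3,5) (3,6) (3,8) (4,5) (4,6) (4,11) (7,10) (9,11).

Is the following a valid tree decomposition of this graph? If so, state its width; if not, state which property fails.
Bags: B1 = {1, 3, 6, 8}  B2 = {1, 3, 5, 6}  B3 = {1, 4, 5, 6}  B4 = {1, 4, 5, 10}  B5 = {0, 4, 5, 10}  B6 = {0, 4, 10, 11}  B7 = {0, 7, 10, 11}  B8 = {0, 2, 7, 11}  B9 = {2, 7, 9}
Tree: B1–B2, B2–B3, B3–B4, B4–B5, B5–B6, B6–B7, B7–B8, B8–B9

No — edge (11,9) lies in no bag.

A tree decomposition must satisfy three properties: every vertex lies in some bag; for every edge, both endpoints lie together in some bag; and for every vertex, the bags containing it form a connected subtree. Here edge (11,9) lies in no bag, so the decomposition is invalid.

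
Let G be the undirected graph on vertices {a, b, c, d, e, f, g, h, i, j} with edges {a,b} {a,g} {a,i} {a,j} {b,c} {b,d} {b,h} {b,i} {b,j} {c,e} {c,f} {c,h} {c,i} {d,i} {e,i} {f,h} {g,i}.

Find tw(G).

2

A width-2 tree decomposition is:
Bags: B1 = {b, c, i}  B2 = {a, b, i}  B3 = {a, g, i}  B4 = {c, e, i}  B5 = {b, d, i}  B6 = {b, c, h}  B7 = {a, b, j}  B8 = {c, f, h}
Tree: B1–B2, B2–B3, B1–B4, B1–B5, B1–B6, B2–B7, B6–B8
The largest bag has 3 vertices, giving width 2; this decomposition certifies tw(G) ≤ 2. On the other hand G contains the 3-clique {a, g, i}. A clique must lie in a single bag of any decomposition, so no decomposition can have width below 2. Hence tw(G) = 2 exactly.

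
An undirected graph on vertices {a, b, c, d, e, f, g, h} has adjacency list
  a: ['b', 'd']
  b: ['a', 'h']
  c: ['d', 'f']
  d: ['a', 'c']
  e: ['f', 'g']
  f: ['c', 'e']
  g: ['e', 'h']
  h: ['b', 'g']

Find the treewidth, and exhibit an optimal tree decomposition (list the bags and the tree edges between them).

Each bag holds 3 vertices, so the decomposition has width 2, which upper-bounds the treewidth. For the lower bound, G contains the cycle d–a–b–h–g–e–f–c–d, so G is not a forest; only forests have treewidth ≤ 1, hence tw(G) ≥ 2. Combining the bounds, tw(G) = 2.

Treewidth 2.
Bags: B1 = {a, b, d}  B2 = {b, d, h}  B3 = {d, g, h}  B4 = {d, e, g}  B5 = {d, e, f}  B6 = {c, d, f}
Tree: B1–B2, B2–B3, B3–B4, B4–B5, B5–B6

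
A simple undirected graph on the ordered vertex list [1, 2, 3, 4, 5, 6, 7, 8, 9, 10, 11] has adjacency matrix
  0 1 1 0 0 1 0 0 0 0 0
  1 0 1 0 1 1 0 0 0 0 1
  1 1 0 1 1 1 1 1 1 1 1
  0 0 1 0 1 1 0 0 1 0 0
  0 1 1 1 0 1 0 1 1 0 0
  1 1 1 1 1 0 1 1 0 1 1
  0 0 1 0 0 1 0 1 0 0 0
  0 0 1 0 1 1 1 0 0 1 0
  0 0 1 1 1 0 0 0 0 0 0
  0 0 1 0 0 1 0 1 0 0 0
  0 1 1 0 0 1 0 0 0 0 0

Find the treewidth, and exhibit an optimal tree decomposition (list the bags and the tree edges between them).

Every bag has size at most 4, so the width is 4 − 1 = 3 and tw(G) ≤ 3. Conversely, {3, 4, 5, 9} is a clique of size 4, and the vertices of any clique must share a bag in every tree decomposition; so some bag has ≥ 4 vertices and tw(G) ≥ 3. Hence tw(G) = 3 exactly.

Treewidth 3.
One such decomposition:
Bags: B1 = {3, 4, 5, 6}  B2 = {2, 3, 5, 6}  B3 = {3, 5, 6, 8}  B4 = {3, 4, 5, 9}  B5 = {3, 6, 7, 8}  B6 = {2, 3, 6, 11}  B7 = {1, 2, 3, 6}  B8 = {3, 6, 8, 10}
Tree: B1–B2, B2–B3, B1–B4, B3–B5, B2–B6, B6–B7, B3–B8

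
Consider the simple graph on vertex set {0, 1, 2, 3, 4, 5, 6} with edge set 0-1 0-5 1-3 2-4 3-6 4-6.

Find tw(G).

1

A width-1 tree decomposition is:
Bags: B1 = {2, 4}  B2 = {4, 6}  B3 = {3, 6}  B4 = {1, 3}  B5 = {0, 1}  B6 = {0, 5}
Tree: B1–B2, B2–B3, B3–B4, B4–B5, B5–B6
The largest bag has 2 vertices, giving width 1; this decomposition certifies tw(G) ≤ 1. G has an edge, so its treewidth is at least 1. Hence tw(G) = 1 exactly.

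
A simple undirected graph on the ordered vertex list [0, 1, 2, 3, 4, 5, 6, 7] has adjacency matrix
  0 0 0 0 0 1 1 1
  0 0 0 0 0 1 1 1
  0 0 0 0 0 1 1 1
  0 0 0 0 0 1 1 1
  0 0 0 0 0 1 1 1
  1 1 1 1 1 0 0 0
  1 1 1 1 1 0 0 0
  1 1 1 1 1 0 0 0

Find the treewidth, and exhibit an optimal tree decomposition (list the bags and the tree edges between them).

Treewidth 3.
One optimal decomposition is:
Bags: B1 = {0, 5, 6, 7}  B2 = {2, 5, 6, 7}  B3 = {1, 5, 6, 7}  B4 = {4, 5, 6, 7}  B5 = {3, 5, 6, 7}
Tree: B1–B2, B2–B3, B3–B4, B4–B5

The largest bag has 4 vertices, giving width 3; this decomposition certifies tw(G) ≤ 3. For the lower bound: the 4 vertex sets {0,7}, {2,6}, {5}, {1} are disjoint, each induces a connected subgraph, and every pair is joined by at least one edge of G. Contracting each set to a single vertex therefore yields K_{4} as a minor, and since treewidth is minor-monotone, tw(G) ≥ tw(K_{4}) = 3. Combining the bounds, tw(G) = 3.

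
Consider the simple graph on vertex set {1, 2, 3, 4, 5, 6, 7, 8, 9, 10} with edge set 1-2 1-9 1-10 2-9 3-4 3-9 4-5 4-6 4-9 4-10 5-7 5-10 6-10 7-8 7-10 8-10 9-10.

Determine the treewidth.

2

A width-2 tree decomposition is:
Bags: B1 = {4, 9, 10}  B2 = {1, 9, 10}  B3 = {4, 6, 10}  B4 = {1, 2, 9}  B5 = {4, 5, 10}  B6 = {5, 7, 10}  B7 = {7, 8, 10}  B8 = {3, 4, 9}
Tree: B1–B2, B1–B3, B2–B4, B3–B5, B5–B6, B6–B7, B1–B8
Every bag has size at most 3, so the width is 3 − 1 = 2 and tw(G) ≤ 2. Conversely, {7, 8, 10} is a clique of size 3, and the vertices of any clique must share a bag in every tree decomposition; so some bag has ≥ 3 vertices and tw(G) ≥ 2. Hence tw(G) = 2 exactly.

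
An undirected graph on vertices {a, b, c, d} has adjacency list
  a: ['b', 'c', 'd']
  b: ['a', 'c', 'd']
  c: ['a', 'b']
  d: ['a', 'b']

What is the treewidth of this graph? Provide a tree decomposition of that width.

Treewidth 2.
One optimal decomposition is:
Bags: B1 = {a, b, d}  B2 = {a, b, c}
Tree: B1–B2

Each bag holds 3 vertices, so the decomposition has width 2, which upper-bounds the treewidth. On the other hand G contains the 3-clique {a, b, d}. A clique must lie in a single bag of any decomposition, so no decomposition can have width below 2. Combining the bounds, tw(G) = 2.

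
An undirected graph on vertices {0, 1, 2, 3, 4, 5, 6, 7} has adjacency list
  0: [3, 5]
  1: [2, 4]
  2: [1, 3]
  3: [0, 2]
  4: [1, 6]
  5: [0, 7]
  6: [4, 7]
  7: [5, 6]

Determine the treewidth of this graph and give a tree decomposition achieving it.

Each bag holds 3 vertices, so the decomposition has width 2, which upper-bounds the treewidth. The edges 5–7–6–4–1–2–3–0–5 form a cycle, so G is not a tree and its treewidth is at least 2. The upper and lower bounds meet at 2, so that is the treewidth.

Treewidth 2.
Bags: B1 = {5, 6, 7}  B2 = {4, 5, 6}  B3 = {1, 4, 5}  B4 = {1, 2, 5}  B5 = {2, 3, 5}  B6 = {0, 3, 5}
Tree: B1–B2, B2–B3, B3–B4, B4–B5, B5–B6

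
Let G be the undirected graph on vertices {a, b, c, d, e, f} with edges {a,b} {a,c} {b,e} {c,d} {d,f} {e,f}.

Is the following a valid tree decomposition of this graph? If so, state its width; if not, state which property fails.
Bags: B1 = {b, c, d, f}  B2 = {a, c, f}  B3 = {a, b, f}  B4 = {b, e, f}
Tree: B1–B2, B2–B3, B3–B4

No — bags containing vertex b are not connected in the tree.

A tree decomposition must satisfy three properties: every vertex lies in some bag; for every edge, both endpoints lie together in some bag; and for every vertex, the bags containing it form a connected subtree. Here bags containing vertex b are not connected in the tree, so the decomposition is invalid.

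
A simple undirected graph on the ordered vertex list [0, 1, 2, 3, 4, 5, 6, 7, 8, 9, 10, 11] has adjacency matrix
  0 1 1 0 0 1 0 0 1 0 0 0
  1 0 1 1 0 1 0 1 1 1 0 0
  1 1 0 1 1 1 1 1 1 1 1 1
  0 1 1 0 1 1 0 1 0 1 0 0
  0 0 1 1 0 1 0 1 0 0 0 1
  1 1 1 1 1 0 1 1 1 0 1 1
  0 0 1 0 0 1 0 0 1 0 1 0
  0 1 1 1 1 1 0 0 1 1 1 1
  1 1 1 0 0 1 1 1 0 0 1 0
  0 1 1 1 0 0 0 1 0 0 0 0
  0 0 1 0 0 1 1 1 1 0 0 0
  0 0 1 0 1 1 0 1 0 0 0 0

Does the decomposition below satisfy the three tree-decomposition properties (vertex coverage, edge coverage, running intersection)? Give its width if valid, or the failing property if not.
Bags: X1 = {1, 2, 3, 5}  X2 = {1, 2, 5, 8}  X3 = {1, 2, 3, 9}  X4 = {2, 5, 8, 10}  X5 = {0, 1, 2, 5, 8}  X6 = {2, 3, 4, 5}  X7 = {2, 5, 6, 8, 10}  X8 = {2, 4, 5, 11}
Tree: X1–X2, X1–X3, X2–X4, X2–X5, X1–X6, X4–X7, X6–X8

No — vertex 7 appears in no bag.

A tree decomposition must satisfy three properties: every vertex lies in some bag; for every edge, both endpoints lie together in some bag; and for every vertex, the bags containing it form a connected subtree. Here vertex 7 appears in no bag, so the decomposition is invalid.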